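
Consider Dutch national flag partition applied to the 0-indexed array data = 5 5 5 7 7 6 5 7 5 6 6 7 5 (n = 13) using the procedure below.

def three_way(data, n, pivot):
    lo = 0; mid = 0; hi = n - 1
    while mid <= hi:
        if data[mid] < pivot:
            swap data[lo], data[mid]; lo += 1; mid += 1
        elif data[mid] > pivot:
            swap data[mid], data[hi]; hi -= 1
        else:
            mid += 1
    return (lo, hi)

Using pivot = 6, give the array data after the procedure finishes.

5 5 5 5 5 5 6 6 6 7 7 7 7

lo=0 mid=0 hi=12
5<6: swap(0,0), lo=1 mid=1 ⇒ 5 5 5 7 7 6 5 7 5 6 6 7 5
5<6: swap(1,1), lo=2 mid=2 ⇒ 5 5 5 7 7 6 5 7 5 6 6 7 5
5<6: swap(2,2), lo=3 mid=3 ⇒ 5 5 5 7 7 6 5 7 5 6 6 7 5
7>6: swap(3,12), hi=11 ⇒ 5 5 5 5 7 6 5 7 5 6 6 7 7
5<6: swap(3,3), lo=4 mid=4 ⇒ 5 5 5 5 7 6 5 7 5 6 6 7 7
7>6: swap(4,11), hi=10 ⇒ 5 5 5 5 7 6 5 7 5 6 6 7 7
7>6: swap(4,10), hi=9 ⇒ 5 5 5 5 6 6 5 7 5 6 7 7 7
6=6: mid=5
6=6: mid=6
5<6: swap(4,6), lo=5 mid=7 ⇒ 5 5 5 5 5 6 6 7 5 6 7 7 7
7>6: swap(7,9), hi=8 ⇒ 5 5 5 5 5 6 6 6 5 7 7 7 7
6=6: mid=8
5<6: swap(5,8), lo=6 mid=9 ⇒ 5 5 5 5 5 5 6 6 6 7 7 7 7
done. lo=6 hi=8; data=5 5 5 5 5 5 6 6 6 7 7 7 7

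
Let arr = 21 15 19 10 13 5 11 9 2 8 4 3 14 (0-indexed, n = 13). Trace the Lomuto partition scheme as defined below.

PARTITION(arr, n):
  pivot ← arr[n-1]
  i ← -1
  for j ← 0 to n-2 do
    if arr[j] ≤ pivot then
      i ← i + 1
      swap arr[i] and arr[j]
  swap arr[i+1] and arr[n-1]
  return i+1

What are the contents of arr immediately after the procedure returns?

10 13 5 11 9 2 8 4 3 14 15 19 21

pivot=14, i=-1
j=0: 21>14, skip
j=1: 15>14, skip
j=2: 19>14, skip
j=3: 10≤14, i=0, swap(0,3) ⇒ 10 15 19 21 13 5 11 9 2 8 4 3 14
j=4: 13≤14, i=1, swap(1,4) ⇒ 10 13 19 21 15 5 11 9 2 8 4 3 14
j=5: 5≤14, i=2, swap(2,5) ⇒ 10 13 5 21 15 19 11 9 2 8 4 3 14
j=6: 11≤14, i=3, swap(3,6) ⇒ 10 13 5 11 15 19 21 9 2 8 4 3 14
j=7: 9≤14, i=4, swap(4,7) ⇒ 10 13 5 11 9 19 21 15 2 8 4 3 14
j=8: 2≤14, i=5, swap(5,8) ⇒ 10 13 5 11 9 2 21 15 19 8 4 3 14
j=9: 8≤14, i=6, swap(6,9) ⇒ 10 13 5 11 9 2 8 15 19 21 4 3 14
j=10: 4≤14, i=7, swap(7,10) ⇒ 10 13 5 11 9 2 8 4 19 21 15 3 14
j=11: 3≤14, i=8, swap(8,11) ⇒ 10 13 5 11 9 2 8 4 3 21 15 19 14
swap(9,12) ⇒ 10 13 5 11 9 2 8 4 3 14 15 19 21; return 9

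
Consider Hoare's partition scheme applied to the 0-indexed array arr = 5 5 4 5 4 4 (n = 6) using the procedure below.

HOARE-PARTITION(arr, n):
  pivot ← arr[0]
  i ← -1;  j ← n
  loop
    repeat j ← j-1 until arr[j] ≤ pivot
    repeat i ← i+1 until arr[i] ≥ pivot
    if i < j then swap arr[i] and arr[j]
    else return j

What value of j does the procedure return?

pivot = arr[0] = 5; i = -1, j = 6
j→5 (arr[5]=4≤5), i→0 (arr[0]=5≥5); i<j, swap → 4 5 4 5 4 5
j→4 (arr[4]=4≤5), i→1 (arr[1]=5≥5); i<j, swap → 4 4 4 5 5 5
j→3, i→3; i≥j, return j=3. arr = 4 4 4 5 5 5

3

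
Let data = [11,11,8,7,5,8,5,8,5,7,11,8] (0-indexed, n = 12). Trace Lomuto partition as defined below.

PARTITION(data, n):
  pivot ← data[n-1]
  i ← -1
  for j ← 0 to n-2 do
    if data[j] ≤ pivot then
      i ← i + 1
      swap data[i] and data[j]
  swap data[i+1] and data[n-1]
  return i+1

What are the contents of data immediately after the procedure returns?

[8,7,5,8,5,8,5,7,8,11,11,11]

pivot = data[11] = 8; i = -1
j=0: data[0]=11 > 8 → no swap
j=1: data[1]=11 > 8 → no swap
j=2: data[2]=8 ≤ 8 → i=0, swap data[0],data[2] → [8,11,11,7,5,8,5,8,5,7,11,8]
j=3: data[3]=7 ≤ 8 → i=1, swap data[1],data[3] → [8,7,11,11,5,8,5,8,5,7,11,8]
j=4: data[4]=5 ≤ 8 → i=2, swap data[2],data[4] → [8,7,5,11,11,8,5,8,5,7,11,8]
j=5: data[5]=8 ≤ 8 → i=3, swap data[3],data[5] → [8,7,5,8,11,11,5,8,5,7,11,8]
j=6: data[6]=5 ≤ 8 → i=4, swap data[4],data[6] → [8,7,5,8,5,11,11,8,5,7,11,8]
j=7: data[7]=8 ≤ 8 → i=5, swap data[5],data[7] → [8,7,5,8,5,8,11,11,5,7,11,8]
j=8: data[8]=5 ≤ 8 → i=6, swap data[6],data[8] → [8,7,5,8,5,8,5,11,11,7,11,8]
j=9: data[9]=7 ≤ 8 → i=7, swap data[7],data[9] → [8,7,5,8,5,8,5,7,11,11,11,8]
j=10: data[10]=11 > 8 → no swap
final swap data[8],data[11] → [8,7,5,8,5,8,5,7,8,11,11,11]; return 8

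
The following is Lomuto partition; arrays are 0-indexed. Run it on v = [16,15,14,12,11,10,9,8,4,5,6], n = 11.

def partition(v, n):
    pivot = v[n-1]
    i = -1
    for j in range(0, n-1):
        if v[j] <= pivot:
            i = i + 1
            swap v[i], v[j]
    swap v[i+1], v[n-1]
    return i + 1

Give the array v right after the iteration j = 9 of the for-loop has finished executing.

[4,5,14,12,11,10,9,8,16,15,6]

pivot = v[10] = 6; i = -1
j=0: v[0]=16 > 6 → no swap
j=1: v[1]=15 > 6 → no swap
j=2: v[2]=14 > 6 → no swap
j=3: v[3]=12 > 6 → no swap
j=4: v[4]=11 > 6 → no swap
j=5: v[5]=10 > 6 → no swap
j=6: v[6]=9 > 6 → no swap
j=7: v[7]=8 > 6 → no swap
j=8: v[8]=4 ≤ 6 → i=0, swap v[0],v[8] → [4,15,14,12,11,10,9,8,16,5,6]
j=9: v[9]=5 ≤ 6 → i=1, swap v[1],v[9] → [4,5,14,12,11,10,9,8,16,15,6]
(after j=9) v = [4,5,14,12,11,10,9,8,16,15,6]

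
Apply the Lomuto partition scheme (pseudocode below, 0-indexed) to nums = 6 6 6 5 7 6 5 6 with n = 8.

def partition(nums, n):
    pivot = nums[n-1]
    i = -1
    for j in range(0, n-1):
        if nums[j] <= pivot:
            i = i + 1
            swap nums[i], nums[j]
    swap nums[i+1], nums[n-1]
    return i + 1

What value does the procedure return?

pivot=6, i=-1
j=0: 6≤6, i=0, swap(0,0) ⇒ 6 6 6 5 7 6 5 6
j=1: 6≤6, i=1, swap(1,1) ⇒ 6 6 6 5 7 6 5 6
j=2: 6≤6, i=2, swap(2,2) ⇒ 6 6 6 5 7 6 5 6
j=3: 5≤6, i=3, swap(3,3) ⇒ 6 6 6 5 7 6 5 6
j=4: 7>6, skip
j=5: 6≤6, i=4, swap(4,5) ⇒ 6 6 6 5 6 7 5 6
j=6: 5≤6, i=5, swap(5,6) ⇒ 6 6 6 5 6 5 7 6
swap(6,7) ⇒ 6 6 6 5 6 5 6 7; return 6

6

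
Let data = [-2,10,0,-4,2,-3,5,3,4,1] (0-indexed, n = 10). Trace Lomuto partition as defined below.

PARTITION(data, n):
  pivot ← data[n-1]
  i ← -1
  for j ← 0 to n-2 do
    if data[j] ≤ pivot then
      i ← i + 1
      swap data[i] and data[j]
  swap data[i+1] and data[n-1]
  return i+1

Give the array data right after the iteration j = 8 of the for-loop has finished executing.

[-2,0,-4,-3,2,10,5,3,4,1]

pivot = data[9] = 1; i = -1
j=0: data[0]=-2 ≤ 1 → i=0, swap data[0],data[0] (no change) → [-2,10,0,-4,2,-3,5,3,4,1]
j=1: data[1]=10 > 1 → no swap
j=2: data[2]=0 ≤ 1 → i=1, swap data[1],data[2] → [-2,0,10,-4,2,-3,5,3,4,1]
j=3: data[3]=-4 ≤ 1 → i=2, swap data[2],data[3] → [-2,0,-4,10,2,-3,5,3,4,1]
j=4: data[4]=2 > 1 → no swap
j=5: data[5]=-3 ≤ 1 → i=3, swap data[3],data[5] → [-2,0,-4,-3,2,10,5,3,4,1]
j=6: data[6]=5 > 1 → no swap
j=7: data[7]=3 > 1 → no swap
j=8: data[8]=4 > 1 → no swap
(after j=8) data = [-2,0,-4,-3,2,10,5,3,4,1]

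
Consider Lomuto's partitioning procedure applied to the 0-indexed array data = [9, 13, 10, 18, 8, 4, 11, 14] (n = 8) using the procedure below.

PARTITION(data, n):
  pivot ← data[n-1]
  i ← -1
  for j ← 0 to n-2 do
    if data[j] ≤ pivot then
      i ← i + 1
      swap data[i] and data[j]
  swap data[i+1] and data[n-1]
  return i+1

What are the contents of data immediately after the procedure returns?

[9, 13, 10, 8, 4, 11, 14, 18]

pivot = data[7] = 14; i = -1
j=0: data[0]=9 ≤ 14 → i=0, swap data[0],data[0] (no change) → [9, 13, 10, 18, 8, 4, 11, 14]
j=1: data[1]=13 ≤ 14 → i=1, swap data[1],data[1] (no change) → [9, 13, 10, 18, 8, 4, 11, 14]
j=2: data[2]=10 ≤ 14 → i=2, swap data[2],data[2] (no change) → [9, 13, 10, 18, 8, 4, 11, 14]
j=3: data[3]=18 > 14 → no swap
j=4: data[4]=8 ≤ 14 → i=3, swap data[3],data[4] → [9, 13, 10, 8, 18, 4, 11, 14]
j=5: data[5]=4 ≤ 14 → i=4, swap data[4],data[5] → [9, 13, 10, 8, 4, 18, 11, 14]
j=6: data[6]=11 ≤ 14 → i=5, swap data[5],data[6] → [9, 13, 10, 8, 4, 11, 18, 14]
final swap data[6],data[7] → [9, 13, 10, 8, 4, 11, 14, 18]; return 6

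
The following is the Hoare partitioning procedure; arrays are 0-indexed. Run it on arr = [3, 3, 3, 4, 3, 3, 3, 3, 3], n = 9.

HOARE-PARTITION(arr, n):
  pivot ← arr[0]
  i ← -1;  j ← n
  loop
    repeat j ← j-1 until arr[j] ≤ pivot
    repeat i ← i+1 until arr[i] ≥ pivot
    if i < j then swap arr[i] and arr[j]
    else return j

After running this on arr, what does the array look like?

pivot = arr[0] = 3; i = -1, j = 9
j→8 (arr[8]=3≤3), i→0 (arr[0]=3≥3); i<j, swap → [3, 3, 3, 4, 3, 3, 3, 3, 3]
j→7 (arr[7]=3≤3), i→1 (arr[1]=3≥3); i<j, swap → [3, 3, 3, 4, 3, 3, 3, 3, 3]
j→6 (arr[6]=3≤3), i→2 (arr[2]=3≥3); i<j, swap → [3, 3, 3, 4, 3, 3, 3, 3, 3]
j→5 (arr[5]=3≤3), i→3 (arr[3]=4≥3); i<j, swap → [3, 3, 3, 3, 3, 4, 3, 3, 3]
j→4, i→4; i≥j, return j=4. arr = [3, 3, 3, 3, 3, 4, 3, 3, 3]

[3, 3, 3, 3, 3, 4, 3, 3, 3]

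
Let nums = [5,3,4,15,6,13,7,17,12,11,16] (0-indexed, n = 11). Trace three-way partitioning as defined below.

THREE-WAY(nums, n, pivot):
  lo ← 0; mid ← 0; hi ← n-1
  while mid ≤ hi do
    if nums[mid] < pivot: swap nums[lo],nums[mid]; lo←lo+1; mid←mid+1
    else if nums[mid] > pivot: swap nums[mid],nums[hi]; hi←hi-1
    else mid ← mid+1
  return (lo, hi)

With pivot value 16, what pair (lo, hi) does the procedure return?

pivot = 16; lo=0, mid=0, hi=10
nums[mid]=5<16: swap nums[0],nums[0]; lo=1,mid=1 → [5,3,4,15,6,13,7,17,12,11,16]
nums[mid]=3<16: swap nums[1],nums[1]; lo=2,mid=2 → [5,3,4,15,6,13,7,17,12,11,16]
nums[mid]=4<16: swap nums[2],nums[2]; lo=3,mid=3 → [5,3,4,15,6,13,7,17,12,11,16]
nums[mid]=15<16: swap nums[3],nums[3]; lo=4,mid=4 → [5,3,4,15,6,13,7,17,12,11,16]
nums[mid]=6<16: swap nums[4],nums[4]; lo=5,mid=5 → [5,3,4,15,6,13,7,17,12,11,16]
nums[mid]=13<16: swap nums[5],nums[5]; lo=6,mid=6 → [5,3,4,15,6,13,7,17,12,11,16]
nums[mid]=7<16: swap nums[6],nums[6]; lo=7,mid=7 → [5,3,4,15,6,13,7,17,12,11,16]
nums[mid]=17>16: swap nums[7],nums[10]; hi=9 → [5,3,4,15,6,13,7,16,12,11,17]
nums[mid]=16=16: mid=8
nums[mid]=12<16: swap nums[7],nums[8]; lo=8,mid=9 → [5,3,4,15,6,13,7,12,16,11,17]
nums[mid]=11<16: swap nums[8],nums[9]; lo=9,mid=10 → [5,3,4,15,6,13,7,12,11,16,17]
end: lo=9, hi=9; nums = [5,3,4,15,6,13,7,12,11,16,17]

(9, 9)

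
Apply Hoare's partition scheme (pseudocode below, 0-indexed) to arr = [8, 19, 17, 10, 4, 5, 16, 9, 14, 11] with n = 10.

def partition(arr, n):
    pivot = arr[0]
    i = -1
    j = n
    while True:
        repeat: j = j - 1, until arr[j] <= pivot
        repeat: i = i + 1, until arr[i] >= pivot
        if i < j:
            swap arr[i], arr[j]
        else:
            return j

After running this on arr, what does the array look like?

[5, 4, 17, 10, 19, 8, 16, 9, 14, 11]

pivot = arr[0] = 8; i = -1, j = 10
j→5 (arr[5]=5≤8), i→0 (arr[0]=8≥8); i<j, swap → [5, 19, 17, 10, 4, 8, 16, 9, 14, 11]
j→4 (arr[4]=4≤8), i→1 (arr[1]=19≥8); i<j, swap → [5, 4, 17, 10, 19, 8, 16, 9, 14, 11]
j→1, i→2; i≥j, return j=1. arr = [5, 4, 17, 10, 19, 8, 16, 9, 14, 11]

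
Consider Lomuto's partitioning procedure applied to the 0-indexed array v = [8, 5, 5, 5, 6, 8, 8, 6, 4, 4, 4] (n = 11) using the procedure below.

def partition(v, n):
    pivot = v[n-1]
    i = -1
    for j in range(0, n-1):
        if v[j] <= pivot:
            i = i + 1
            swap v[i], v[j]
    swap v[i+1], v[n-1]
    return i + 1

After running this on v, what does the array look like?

[4, 4, 4, 5, 6, 8, 8, 6, 8, 5, 5]

pivot=4, i=-1
j=0: 8>4, skip
j=1: 5>4, skip
j=2: 5>4, skip
j=3: 5>4, skip
j=4: 6>4, skip
j=5: 8>4, skip
j=6: 8>4, skip
j=7: 6>4, skip
j=8: 4≤4, i=0, swap(0,8) ⇒ [4, 5, 5, 5, 6, 8, 8, 6, 8, 4, 4]
j=9: 4≤4, i=1, swap(1,9) ⇒ [4, 4, 5, 5, 6, 8, 8, 6, 8, 5, 4]
swap(2,10) ⇒ [4, 4, 4, 5, 6, 8, 8, 6, 8, 5, 5]; return 2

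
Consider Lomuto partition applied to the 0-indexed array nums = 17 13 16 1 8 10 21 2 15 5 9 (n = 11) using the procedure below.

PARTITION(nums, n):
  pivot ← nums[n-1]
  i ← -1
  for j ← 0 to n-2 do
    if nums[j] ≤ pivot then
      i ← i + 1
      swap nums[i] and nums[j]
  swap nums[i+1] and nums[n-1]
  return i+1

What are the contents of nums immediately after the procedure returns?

1 8 2 5 9 10 21 16 15 17 13

pivot=9, i=-1
j=0: 17>9, skip
j=1: 13>9, skip
j=2: 16>9, skip
j=3: 1≤9, i=0, swap(0,3) ⇒ 1 13 16 17 8 10 21 2 15 5 9
j=4: 8≤9, i=1, swap(1,4) ⇒ 1 8 16 17 13 10 21 2 15 5 9
j=5: 10>9, skip
j=6: 21>9, skip
j=7: 2≤9, i=2, swap(2,7) ⇒ 1 8 2 17 13 10 21 16 15 5 9
j=8: 15>9, skip
j=9: 5≤9, i=3, swap(3,9) ⇒ 1 8 2 5 13 10 21 16 15 17 9
swap(4,10) ⇒ 1 8 2 5 9 10 21 16 15 17 13; return 4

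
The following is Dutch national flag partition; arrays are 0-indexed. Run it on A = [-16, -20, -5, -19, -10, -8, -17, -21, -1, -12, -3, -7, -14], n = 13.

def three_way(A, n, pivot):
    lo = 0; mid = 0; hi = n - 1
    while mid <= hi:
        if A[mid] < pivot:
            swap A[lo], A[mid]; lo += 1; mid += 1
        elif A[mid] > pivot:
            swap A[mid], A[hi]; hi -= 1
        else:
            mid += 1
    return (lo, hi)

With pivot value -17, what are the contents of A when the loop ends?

[-21, -20, -19, -17, -8, -10, -5, -1, -12, -3, -7, -14, -16]

lo=0 mid=0 hi=12
-16>-17: swap(0,12), hi=11 ⇒ [-14, -20, -5, -19, -10, -8, -17, -21, -1, -12, -3, -7, -16]
-14>-17: swap(0,11), hi=10 ⇒ [-7, -20, -5, -19, -10, -8, -17, -21, -1, -12, -3, -14, -16]
-7>-17: swap(0,10), hi=9 ⇒ [-3, -20, -5, -19, -10, -8, -17, -21, -1, -12, -7, -14, -16]
-3>-17: swap(0,9), hi=8 ⇒ [-12, -20, -5, -19, -10, -8, -17, -21, -1, -3, -7, -14, -16]
-12>-17: swap(0,8), hi=7 ⇒ [-1, -20, -5, -19, -10, -8, -17, -21, -12, -3, -7, -14, -16]
-1>-17: swap(0,7), hi=6 ⇒ [-21, -20, -5, -19, -10, -8, -17, -1, -12, -3, -7, -14, -16]
-21<-17: swap(0,0), lo=1 mid=1 ⇒ [-21, -20, -5, -19, -10, -8, -17, -1, -12, -3, -7, -14, -16]
-20<-17: swap(1,1), lo=2 mid=2 ⇒ [-21, -20, -5, -19, -10, -8, -17, -1, -12, -3, -7, -14, -16]
-5>-17: swap(2,6), hi=5 ⇒ [-21, -20, -17, -19, -10, -8, -5, -1, -12, -3, -7, -14, -16]
-17=-17: mid=3
-19<-17: swap(2,3), lo=3 mid=4 ⇒ [-21, -20, -19, -17, -10, -8, -5, -1, -12, -3, -7, -14, -16]
-10>-17: swap(4,5), hi=4 ⇒ [-21, -20, -19, -17, -8, -10, -5, -1, -12, -3, -7, -14, -16]
-8>-17: swap(4,4), hi=3 ⇒ [-21, -20, -19, -17, -8, -10, -5, -1, -12, -3, -7, -14, -16]
done. lo=3 hi=3; A=[-21, -20, -19, -17, -8, -10, -5, -1, -12, -3, -7, -14, -16]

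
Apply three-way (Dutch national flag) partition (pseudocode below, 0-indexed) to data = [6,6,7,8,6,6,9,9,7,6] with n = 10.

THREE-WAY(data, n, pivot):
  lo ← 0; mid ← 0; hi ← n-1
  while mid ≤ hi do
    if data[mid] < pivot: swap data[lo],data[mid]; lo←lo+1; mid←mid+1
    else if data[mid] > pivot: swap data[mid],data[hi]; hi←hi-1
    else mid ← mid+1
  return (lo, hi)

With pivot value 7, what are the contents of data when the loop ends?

[6,6,6,6,6,7,7,9,9,8]

pivot = 7; lo=0, mid=0, hi=9
data[mid]=6<7: swap data[0],data[0]; lo=1,mid=1 → [6,6,7,8,6,6,9,9,7,6]
data[mid]=6<7: swap data[1],data[1]; lo=2,mid=2 → [6,6,7,8,6,6,9,9,7,6]
data[mid]=7=7: mid=3
data[mid]=8>7: swap data[3],data[9]; hi=8 → [6,6,7,6,6,6,9,9,7,8]
data[mid]=6<7: swap data[2],data[3]; lo=3,mid=4 → [6,6,6,7,6,6,9,9,7,8]
data[mid]=6<7: swap data[3],data[4]; lo=4,mid=5 → [6,6,6,6,7,6,9,9,7,8]
data[mid]=6<7: swap data[4],data[5]; lo=5,mid=6 → [6,6,6,6,6,7,9,9,7,8]
data[mid]=9>7: swap data[6],data[8]; hi=7 → [6,6,6,6,6,7,7,9,9,8]
data[mid]=7=7: mid=7
data[mid]=9>7: swap data[7],data[7]; hi=6 → [6,6,6,6,6,7,7,9,9,8]
end: lo=5, hi=6; data = [6,6,6,6,6,7,7,9,9,8]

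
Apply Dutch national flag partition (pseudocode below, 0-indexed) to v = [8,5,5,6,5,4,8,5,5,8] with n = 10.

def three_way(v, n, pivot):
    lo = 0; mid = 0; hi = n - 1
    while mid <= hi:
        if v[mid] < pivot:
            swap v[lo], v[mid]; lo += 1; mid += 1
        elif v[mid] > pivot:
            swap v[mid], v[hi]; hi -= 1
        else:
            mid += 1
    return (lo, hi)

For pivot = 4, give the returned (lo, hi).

pivot = 4; lo=0, mid=0, hi=9
v[mid]=8>4: swap v[0],v[9]; hi=8 → [8,5,5,6,5,4,8,5,5,8]
v[mid]=8>4: swap v[0],v[8]; hi=7 → [5,5,5,6,5,4,8,5,8,8]
v[mid]=5>4: swap v[0],v[7]; hi=6 → [5,5,5,6,5,4,8,5,8,8]
v[mid]=5>4: swap v[0],v[6]; hi=5 → [8,5,5,6,5,4,5,5,8,8]
v[mid]=8>4: swap v[0],v[5]; hi=4 → [4,5,5,6,5,8,5,5,8,8]
v[mid]=4=4: mid=1
v[mid]=5>4: swap v[1],v[4]; hi=3 → [4,5,5,6,5,8,5,5,8,8]
v[mid]=5>4: swap v[1],v[3]; hi=2 → [4,6,5,5,5,8,5,5,8,8]
v[mid]=6>4: swap v[1],v[2]; hi=1 → [4,5,6,5,5,8,5,5,8,8]
v[mid]=5>4: swap v[1],v[1]; hi=0 → [4,5,6,5,5,8,5,5,8,8]
end: lo=0, hi=0; v = [4,5,6,5,5,8,5,5,8,8]

(0, 0)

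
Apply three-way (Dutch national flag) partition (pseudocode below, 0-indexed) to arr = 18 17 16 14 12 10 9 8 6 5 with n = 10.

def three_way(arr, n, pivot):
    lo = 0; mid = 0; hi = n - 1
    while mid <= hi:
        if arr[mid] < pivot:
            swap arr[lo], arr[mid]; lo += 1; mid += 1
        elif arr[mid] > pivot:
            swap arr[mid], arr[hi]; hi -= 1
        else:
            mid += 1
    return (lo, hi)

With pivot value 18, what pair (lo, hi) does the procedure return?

pivot = 18; lo=0, mid=0, hi=9
arr[mid]=18=18: mid=1
arr[mid]=17<18: swap arr[0],arr[1]; lo=1,mid=2 → 17 18 16 14 12 10 9 8 6 5
arr[mid]=16<18: swap arr[1],arr[2]; lo=2,mid=3 → 17 16 18 14 12 10 9 8 6 5
arr[mid]=14<18: swap arr[2],arr[3]; lo=3,mid=4 → 17 16 14 18 12 10 9 8 6 5
arr[mid]=12<18: swap arr[3],arr[4]; lo=4,mid=5 → 17 16 14 12 18 10 9 8 6 5
arr[mid]=10<18: swap arr[4],arr[5]; lo=5,mid=6 → 17 16 14 12 10 18 9 8 6 5
arr[mid]=9<18: swap arr[5],arr[6]; lo=6,mid=7 → 17 16 14 12 10 9 18 8 6 5
arr[mid]=8<18: swap arr[6],arr[7]; lo=7,mid=8 → 17 16 14 12 10 9 8 18 6 5
arr[mid]=6<18: swap arr[7],arr[8]; lo=8,mid=9 → 17 16 14 12 10 9 8 6 18 5
arr[mid]=5<18: swap arr[8],arr[9]; lo=9,mid=10 → 17 16 14 12 10 9 8 6 5 18
end: lo=9, hi=9; arr = 17 16 14 12 10 9 8 6 5 18

(9, 9)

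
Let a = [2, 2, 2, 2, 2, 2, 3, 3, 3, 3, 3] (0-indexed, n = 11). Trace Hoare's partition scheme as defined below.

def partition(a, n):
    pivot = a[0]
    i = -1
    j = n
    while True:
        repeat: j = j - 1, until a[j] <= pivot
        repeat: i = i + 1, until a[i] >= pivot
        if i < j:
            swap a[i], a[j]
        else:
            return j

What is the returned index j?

pivot = a[0] = 2; i = -1, j = 11
j→5 (a[5]=2≤2), i→0 (a[0]=2≥2); i<j, swap → [2, 2, 2, 2, 2, 2, 3, 3, 3, 3, 3]
j→4 (a[4]=2≤2), i→1 (a[1]=2≥2); i<j, swap → [2, 2, 2, 2, 2, 2, 3, 3, 3, 3, 3]
j→3 (a[3]=2≤2), i→2 (a[2]=2≥2); i<j, swap → [2, 2, 2, 2, 2, 2, 3, 3, 3, 3, 3]
j→2, i→3; i≥j, return j=2. a = [2, 2, 2, 2, 2, 2, 3, 3, 3, 3, 3]

2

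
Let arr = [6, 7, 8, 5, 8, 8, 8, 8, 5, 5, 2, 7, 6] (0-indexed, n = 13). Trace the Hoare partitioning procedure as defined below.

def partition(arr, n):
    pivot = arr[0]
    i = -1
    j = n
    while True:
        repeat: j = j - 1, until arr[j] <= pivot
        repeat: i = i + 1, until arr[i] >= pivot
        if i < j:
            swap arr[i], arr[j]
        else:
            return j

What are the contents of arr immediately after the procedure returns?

[6, 2, 5, 5, 5, 8, 8, 8, 8, 8, 7, 7, 6]

pivot=6
j stops at 12 (6), i stops at 0 (6); swap ⇒ [6, 7, 8, 5, 8, 8, 8, 8, 5, 5, 2, 7, 6]
j stops at 10 (2), i stops at 1 (7); swap ⇒ [6, 2, 8, 5, 8, 8, 8, 8, 5, 5, 7, 7, 6]
j stops at 9 (5), i stops at 2 (8); swap ⇒ [6, 2, 5, 5, 8, 8, 8, 8, 5, 8, 7, 7, 6]
j stops at 8 (5), i stops at 4 (8); swap ⇒ [6, 2, 5, 5, 5, 8, 8, 8, 8, 8, 7, 7, 6]
j stops at 4, i stops at 5; i≥j ⇒ return 4. arr=[6, 2, 5, 5, 5, 8, 8, 8, 8, 8, 7, 7, 6]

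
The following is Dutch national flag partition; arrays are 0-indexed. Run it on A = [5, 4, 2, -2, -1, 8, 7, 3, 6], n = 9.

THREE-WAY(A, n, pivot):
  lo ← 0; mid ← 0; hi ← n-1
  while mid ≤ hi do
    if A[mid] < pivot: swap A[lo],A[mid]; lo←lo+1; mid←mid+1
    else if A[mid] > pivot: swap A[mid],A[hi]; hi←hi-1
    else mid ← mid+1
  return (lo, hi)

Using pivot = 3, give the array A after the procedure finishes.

[-1, 2, -2, 3, 8, 7, 4, 6, 5]

pivot = 3; lo=0, mid=0, hi=8
A[mid]=5>3: swap A[0],A[8]; hi=7 → [6, 4, 2, -2, -1, 8, 7, 3, 5]
A[mid]=6>3: swap A[0],A[7]; hi=6 → [3, 4, 2, -2, -1, 8, 7, 6, 5]
A[mid]=3=3: mid=1
A[mid]=4>3: swap A[1],A[6]; hi=5 → [3, 7, 2, -2, -1, 8, 4, 6, 5]
A[mid]=7>3: swap A[1],A[5]; hi=4 → [3, 8, 2, -2, -1, 7, 4, 6, 5]
A[mid]=8>3: swap A[1],A[4]; hi=3 → [3, -1, 2, -2, 8, 7, 4, 6, 5]
A[mid]=-1<3: swap A[0],A[1]; lo=1,mid=2 → [-1, 3, 2, -2, 8, 7, 4, 6, 5]
A[mid]=2<3: swap A[1],A[2]; lo=2,mid=3 → [-1, 2, 3, -2, 8, 7, 4, 6, 5]
A[mid]=-2<3: swap A[2],A[3]; lo=3,mid=4 → [-1, 2, -2, 3, 8, 7, 4, 6, 5]
end: lo=3, hi=3; A = [-1, 2, -2, 3, 8, 7, 4, 6, 5]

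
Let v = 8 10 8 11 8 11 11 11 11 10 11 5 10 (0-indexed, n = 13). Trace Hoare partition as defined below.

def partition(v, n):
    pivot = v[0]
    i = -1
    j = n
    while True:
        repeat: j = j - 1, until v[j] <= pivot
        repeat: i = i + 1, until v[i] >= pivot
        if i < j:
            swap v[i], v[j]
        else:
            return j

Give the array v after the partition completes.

5 8 8 11 10 11 11 11 11 10 11 8 10

pivot=8
j stops at 11 (5), i stops at 0 (8); swap ⇒ 5 10 8 11 8 11 11 11 11 10 11 8 10
j stops at 4 (8), i stops at 1 (10); swap ⇒ 5 8 8 11 10 11 11 11 11 10 11 8 10
j stops at 2, i stops at 2; i≥j ⇒ return 2. v=5 8 8 11 10 11 11 11 11 10 11 8 10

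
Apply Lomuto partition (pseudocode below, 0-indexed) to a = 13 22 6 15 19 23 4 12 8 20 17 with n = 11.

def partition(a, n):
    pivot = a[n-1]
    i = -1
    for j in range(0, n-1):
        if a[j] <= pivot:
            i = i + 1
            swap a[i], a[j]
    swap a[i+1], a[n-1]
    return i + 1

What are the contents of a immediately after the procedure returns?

13 6 15 4 12 8 17 19 23 20 22

pivot = a[10] = 17; i = -1
j=0: a[0]=13 ≤ 17 → i=0, swap a[0],a[0] (no change) → 13 22 6 15 19 23 4 12 8 20 17
j=1: a[1]=22 > 17 → no swap
j=2: a[2]=6 ≤ 17 → i=1, swap a[1],a[2] → 13 6 22 15 19 23 4 12 8 20 17
j=3: a[3]=15 ≤ 17 → i=2, swap a[2],a[3] → 13 6 15 22 19 23 4 12 8 20 17
j=4: a[4]=19 > 17 → no swap
j=5: a[5]=23 > 17 → no swap
j=6: a[6]=4 ≤ 17 → i=3, swap a[3],a[6] → 13 6 15 4 19 23 22 12 8 20 17
j=7: a[7]=12 ≤ 17 → i=4, swap a[4],a[7] → 13 6 15 4 12 23 22 19 8 20 17
j=8: a[8]=8 ≤ 17 → i=5, swap a[5],a[8] → 13 6 15 4 12 8 22 19 23 20 17
j=9: a[9]=20 > 17 → no swap
final swap a[6],a[10] → 13 6 15 4 12 8 17 19 23 20 22; return 6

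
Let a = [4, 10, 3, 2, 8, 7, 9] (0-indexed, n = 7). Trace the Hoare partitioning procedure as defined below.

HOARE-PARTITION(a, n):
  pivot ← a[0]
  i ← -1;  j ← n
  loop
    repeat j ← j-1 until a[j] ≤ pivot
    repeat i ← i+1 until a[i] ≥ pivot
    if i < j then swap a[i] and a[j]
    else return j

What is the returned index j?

pivot = a[0] = 4; i = -1, j = 7
j→3 (a[3]=2≤4), i→0 (a[0]=4≥4); i<j, swap → [2, 10, 3, 4, 8, 7, 9]
j→2 (a[2]=3≤4), i→1 (a[1]=10≥4); i<j, swap → [2, 3, 10, 4, 8, 7, 9]
j→1, i→2; i≥j, return j=1. a = [2, 3, 10, 4, 8, 7, 9]

1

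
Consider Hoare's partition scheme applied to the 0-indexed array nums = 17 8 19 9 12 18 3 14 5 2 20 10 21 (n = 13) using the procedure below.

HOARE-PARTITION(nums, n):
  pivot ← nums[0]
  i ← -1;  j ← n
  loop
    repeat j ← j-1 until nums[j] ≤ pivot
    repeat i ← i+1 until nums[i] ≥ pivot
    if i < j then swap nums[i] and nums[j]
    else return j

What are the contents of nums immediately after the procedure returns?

10 8 2 9 12 5 3 14 18 19 20 17 21

pivot=17
j stops at 11 (10), i stops at 0 (17); swap ⇒ 10 8 19 9 12 18 3 14 5 2 20 17 21
j stops at 9 (2), i stops at 2 (19); swap ⇒ 10 8 2 9 12 18 3 14 5 19 20 17 21
j stops at 8 (5), i stops at 5 (18); swap ⇒ 10 8 2 9 12 5 3 14 18 19 20 17 21
j stops at 7, i stops at 8; i≥j ⇒ return 7. nums=10 8 2 9 12 5 3 14 18 19 20 17 21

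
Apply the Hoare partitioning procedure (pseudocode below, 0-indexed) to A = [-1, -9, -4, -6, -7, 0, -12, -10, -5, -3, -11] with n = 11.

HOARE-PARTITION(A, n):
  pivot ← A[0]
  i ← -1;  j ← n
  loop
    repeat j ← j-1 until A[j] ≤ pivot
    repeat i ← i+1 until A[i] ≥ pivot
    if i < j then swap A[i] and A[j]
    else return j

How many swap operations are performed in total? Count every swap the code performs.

pivot=-1
j stops at 10 (-11), i stops at 0 (-1); swap ⇒ [-11, -9, -4, -6, -7, 0, -12, -10, -5, -3, -1]
j stops at 9 (-3), i stops at 5 (0); swap ⇒ [-11, -9, -4, -6, -7, -3, -12, -10, -5, 0, -1]
j stops at 8, i stops at 9; i≥j ⇒ return 8. A=[-11, -9, -4, -6, -7, -3, -12, -10, -5, 0, -1]

2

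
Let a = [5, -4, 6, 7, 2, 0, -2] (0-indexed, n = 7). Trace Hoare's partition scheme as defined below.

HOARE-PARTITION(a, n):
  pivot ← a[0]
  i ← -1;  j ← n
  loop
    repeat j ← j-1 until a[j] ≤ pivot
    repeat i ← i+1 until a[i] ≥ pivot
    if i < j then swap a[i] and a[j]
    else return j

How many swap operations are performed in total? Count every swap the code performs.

pivot = a[0] = 5; i = -1, j = 7
j→6 (a[6]=-2≤5), i→0 (a[0]=5≥5); i<j, swap → [-2, -4, 6, 7, 2, 0, 5]
j→5 (a[5]=0≤5), i→2 (a[2]=6≥5); i<j, swap → [-2, -4, 0, 7, 2, 6, 5]
j→4 (a[4]=2≤5), i→3 (a[3]=7≥5); i<j, swap → [-2, -4, 0, 2, 7, 6, 5]
j→3, i→4; i≥j, return j=3. a = [-2, -4, 0, 2, 7, 6, 5]

3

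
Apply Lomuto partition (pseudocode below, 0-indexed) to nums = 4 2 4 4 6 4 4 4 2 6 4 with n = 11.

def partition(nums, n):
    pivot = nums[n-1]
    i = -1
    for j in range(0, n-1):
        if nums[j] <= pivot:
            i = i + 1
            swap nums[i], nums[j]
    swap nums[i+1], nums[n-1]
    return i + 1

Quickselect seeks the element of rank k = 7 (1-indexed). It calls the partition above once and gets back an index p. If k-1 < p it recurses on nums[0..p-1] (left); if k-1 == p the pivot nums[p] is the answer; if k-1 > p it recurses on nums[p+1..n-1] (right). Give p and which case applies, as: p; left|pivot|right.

8; left

pivot = nums[10] = 4; i = -1
j=0: nums[0]=4 ≤ 4 → i=0, swap nums[0],nums[0] (no change) → 4 2 4 4 6 4 4 4 2 6 4
j=1: nums[1]=2 ≤ 4 → i=1, swap nums[1],nums[1] (no change) → 4 2 4 4 6 4 4 4 2 6 4
j=2: nums[2]=4 ≤ 4 → i=2, swap nums[2],nums[2] (no change) → 4 2 4 4 6 4 4 4 2 6 4
j=3: nums[3]=4 ≤ 4 → i=3, swap nums[3],nums[3] (no change) → 4 2 4 4 6 4 4 4 2 6 4
j=4: nums[4]=6 > 4 → no swap
j=5: nums[5]=4 ≤ 4 → i=4, swap nums[4],nums[5] → 4 2 4 4 4 6 4 4 2 6 4
j=6: nums[6]=4 ≤ 4 → i=5, swap nums[5],nums[6] → 4 2 4 4 4 4 6 4 2 6 4
j=7: nums[7]=4 ≤ 4 → i=6, swap nums[6],nums[7] → 4 2 4 4 4 4 4 6 2 6 4
j=8: nums[8]=2 ≤ 4 → i=7, swap nums[7],nums[8] → 4 2 4 4 4 4 4 2 6 6 4
j=9: nums[9]=6 > 4 → no swap
final swap nums[8],nums[10] → 4 2 4 4 4 4 4 2 4 6 6; return 8
p = 8; k-1 = 6 < 8 ⇒ left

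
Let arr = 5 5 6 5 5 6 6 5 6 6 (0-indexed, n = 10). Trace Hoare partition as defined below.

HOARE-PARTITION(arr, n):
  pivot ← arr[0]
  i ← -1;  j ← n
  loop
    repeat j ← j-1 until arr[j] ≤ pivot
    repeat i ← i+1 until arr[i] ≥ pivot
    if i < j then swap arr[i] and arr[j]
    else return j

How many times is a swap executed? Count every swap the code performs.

pivot = arr[0] = 5; i = -1, j = 10
j→7 (arr[7]=5≤5), i→0 (arr[0]=5≥5); i<j, swap → 5 5 6 5 5 6 6 5 6 6
j→4 (arr[4]=5≤5), i→1 (arr[1]=5≥5); i<j, swap → 5 5 6 5 5 6 6 5 6 6
j→3 (arr[3]=5≤5), i→2 (arr[2]=6≥5); i<j, swap → 5 5 5 6 5 6 6 5 6 6
j→2, i→3; i≥j, return j=2. arr = 5 5 5 6 5 6 6 5 6 6

3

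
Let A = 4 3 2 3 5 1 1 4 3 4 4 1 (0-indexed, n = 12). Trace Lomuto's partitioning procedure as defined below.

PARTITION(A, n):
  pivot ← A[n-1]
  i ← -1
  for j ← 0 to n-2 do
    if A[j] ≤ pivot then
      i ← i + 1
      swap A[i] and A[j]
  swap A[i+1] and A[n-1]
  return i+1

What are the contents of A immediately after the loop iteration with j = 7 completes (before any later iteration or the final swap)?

pivot = A[11] = 1; i = -1
j=0: A[0]=4 > 1 → no swap
j=1: A[1]=3 > 1 → no swap
j=2: A[2]=2 > 1 → no swap
j=3: A[3]=3 > 1 → no swap
j=4: A[4]=5 > 1 → no swap
j=5: A[5]=1 ≤ 1 → i=0, swap A[0],A[5] → 1 3 2 3 5 4 1 4 3 4 4 1
j=6: A[6]=1 ≤ 1 → i=1, swap A[1],A[6] → 1 1 2 3 5 4 3 4 3 4 4 1
j=7: A[7]=4 > 1 → no swap
(after j=7) A = 1 1 2 3 5 4 3 4 3 4 4 1

1 1 2 3 5 4 3 4 3 4 4 1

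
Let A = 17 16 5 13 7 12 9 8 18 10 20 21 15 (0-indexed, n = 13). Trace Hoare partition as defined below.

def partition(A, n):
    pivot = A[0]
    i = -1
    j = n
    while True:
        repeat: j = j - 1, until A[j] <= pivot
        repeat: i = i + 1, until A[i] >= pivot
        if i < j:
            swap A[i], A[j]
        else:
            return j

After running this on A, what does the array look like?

15 16 5 13 7 12 9 8 10 18 20 21 17

pivot=17
j stops at 12 (15), i stops at 0 (17); swap ⇒ 15 16 5 13 7 12 9 8 18 10 20 21 17
j stops at 9 (10), i stops at 8 (18); swap ⇒ 15 16 5 13 7 12 9 8 10 18 20 21 17
j stops at 8, i stops at 9; i≥j ⇒ return 8. A=15 16 5 13 7 12 9 8 10 18 20 21 17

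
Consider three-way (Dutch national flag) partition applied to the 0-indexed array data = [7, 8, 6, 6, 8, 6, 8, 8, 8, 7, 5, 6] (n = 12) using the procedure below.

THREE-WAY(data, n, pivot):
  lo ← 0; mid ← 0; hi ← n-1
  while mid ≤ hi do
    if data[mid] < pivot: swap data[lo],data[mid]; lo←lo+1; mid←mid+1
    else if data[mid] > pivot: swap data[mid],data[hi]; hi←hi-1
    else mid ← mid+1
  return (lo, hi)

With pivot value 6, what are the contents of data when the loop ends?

[5, 6, 6, 6, 6, 8, 8, 8, 7, 8, 8, 7]

pivot = 6; lo=0, mid=0, hi=11
data[mid]=7>6: swap data[0],data[11]; hi=10 → [6, 8, 6, 6, 8, 6, 8, 8, 8, 7, 5, 7]
data[mid]=6=6: mid=1
data[mid]=8>6: swap data[1],data[10]; hi=9 → [6, 5, 6, 6, 8, 6, 8, 8, 8, 7, 8, 7]
data[mid]=5<6: swap data[0],data[1]; lo=1,mid=2 → [5, 6, 6, 6, 8, 6, 8, 8, 8, 7, 8, 7]
data[mid]=6=6: mid=3
data[mid]=6=6: mid=4
data[mid]=8>6: swap data[4],data[9]; hi=8 → [5, 6, 6, 6, 7, 6, 8, 8, 8, 8, 8, 7]
data[mid]=7>6: swap data[4],data[8]; hi=7 → [5, 6, 6, 6, 8, 6, 8, 8, 7, 8, 8, 7]
data[mid]=8>6: swap data[4],data[7]; hi=6 → [5, 6, 6, 6, 8, 6, 8, 8, 7, 8, 8, 7]
data[mid]=8>6: swap data[4],data[6]; hi=5 → [5, 6, 6, 6, 8, 6, 8, 8, 7, 8, 8, 7]
data[mid]=8>6: swap data[4],data[5]; hi=4 → [5, 6, 6, 6, 6, 8, 8, 8, 7, 8, 8, 7]
data[mid]=6=6: mid=5
end: lo=1, hi=4; data = [5, 6, 6, 6, 6, 8, 8, 8, 7, 8, 8, 7]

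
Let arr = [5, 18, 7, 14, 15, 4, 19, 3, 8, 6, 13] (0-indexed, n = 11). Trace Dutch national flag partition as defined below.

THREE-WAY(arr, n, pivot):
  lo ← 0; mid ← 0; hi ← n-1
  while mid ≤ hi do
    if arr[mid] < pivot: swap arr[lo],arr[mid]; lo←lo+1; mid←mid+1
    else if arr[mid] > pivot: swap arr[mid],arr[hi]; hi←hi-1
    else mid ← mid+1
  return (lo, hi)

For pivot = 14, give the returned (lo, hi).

(7, 7)

lo=0 mid=0 hi=10
5<14: swap(0,0), lo=1 mid=1 ⇒ [5, 18, 7, 14, 15, 4, 19, 3, 8, 6, 13]
18>14: swap(1,10), hi=9 ⇒ [5, 13, 7, 14, 15, 4, 19, 3, 8, 6, 18]
13<14: swap(1,1), lo=2 mid=2 ⇒ [5, 13, 7, 14, 15, 4, 19, 3, 8, 6, 18]
7<14: swap(2,2), lo=3 mid=3 ⇒ [5, 13, 7, 14, 15, 4, 19, 3, 8, 6, 18]
14=14: mid=4
15>14: swap(4,9), hi=8 ⇒ [5, 13, 7, 14, 6, 4, 19, 3, 8, 15, 18]
6<14: swap(3,4), lo=4 mid=5 ⇒ [5, 13, 7, 6, 14, 4, 19, 3, 8, 15, 18]
4<14: swap(4,5), lo=5 mid=6 ⇒ [5, 13, 7, 6, 4, 14, 19, 3, 8, 15, 18]
19>14: swap(6,8), hi=7 ⇒ [5, 13, 7, 6, 4, 14, 8, 3, 19, 15, 18]
8<14: swap(5,6), lo=6 mid=7 ⇒ [5, 13, 7, 6, 4, 8, 14, 3, 19, 15, 18]
3<14: swap(6,7), lo=7 mid=8 ⇒ [5, 13, 7, 6, 4, 8, 3, 14, 19, 15, 18]
done. lo=7 hi=7; arr=[5, 13, 7, 6, 4, 8, 3, 14, 19, 15, 18]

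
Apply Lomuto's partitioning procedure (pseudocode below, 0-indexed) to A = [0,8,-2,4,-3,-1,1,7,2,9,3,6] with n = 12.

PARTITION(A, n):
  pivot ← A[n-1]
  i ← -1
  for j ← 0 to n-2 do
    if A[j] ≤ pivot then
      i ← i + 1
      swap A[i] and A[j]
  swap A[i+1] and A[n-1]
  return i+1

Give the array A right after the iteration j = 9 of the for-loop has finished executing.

pivot=6, i=-1
j=0: 0≤6, i=0, swap(0,0) ⇒ [0,8,-2,4,-3,-1,1,7,2,9,3,6]
j=1: 8>6, skip
j=2: -2≤6, i=1, swap(1,2) ⇒ [0,-2,8,4,-3,-1,1,7,2,9,3,6]
j=3: 4≤6, i=2, swap(2,3) ⇒ [0,-2,4,8,-3,-1,1,7,2,9,3,6]
j=4: -3≤6, i=3, swap(3,4) ⇒ [0,-2,4,-3,8,-1,1,7,2,9,3,6]
j=5: -1≤6, i=4, swap(4,5) ⇒ [0,-2,4,-3,-1,8,1,7,2,9,3,6]
j=6: 1≤6, i=5, swap(5,6) ⇒ [0,-2,4,-3,-1,1,8,7,2,9,3,6]
j=7: 7>6, skip
j=8: 2≤6, i=6, swap(6,8) ⇒ [0,-2,4,-3,-1,1,2,7,8,9,3,6]
j=9: 9>6, skip
(after j=9) A = [0,-2,4,-3,-1,1,2,7,8,9,3,6]

[0,-2,4,-3,-1,1,2,7,8,9,3,6]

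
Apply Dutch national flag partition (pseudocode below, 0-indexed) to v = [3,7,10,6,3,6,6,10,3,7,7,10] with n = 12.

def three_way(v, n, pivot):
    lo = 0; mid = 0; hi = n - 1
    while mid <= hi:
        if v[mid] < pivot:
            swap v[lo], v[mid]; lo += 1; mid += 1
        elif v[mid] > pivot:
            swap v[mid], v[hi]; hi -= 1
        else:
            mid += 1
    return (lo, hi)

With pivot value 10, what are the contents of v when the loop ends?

pivot = 10; lo=0, mid=0, hi=11
v[mid]=3<10: swap v[0],v[0]; lo=1,mid=1 → [3,7,10,6,3,6,6,10,3,7,7,10]
v[mid]=7<10: swap v[1],v[1]; lo=2,mid=2 → [3,7,10,6,3,6,6,10,3,7,7,10]
v[mid]=10=10: mid=3
v[mid]=6<10: swap v[2],v[3]; lo=3,mid=4 → [3,7,6,10,3,6,6,10,3,7,7,10]
v[mid]=3<10: swap v[3],v[4]; lo=4,mid=5 → [3,7,6,3,10,6,6,10,3,7,7,10]
v[mid]=6<10: swap v[4],v[5]; lo=5,mid=6 → [3,7,6,3,6,10,6,10,3,7,7,10]
v[mid]=6<10: swap v[5],v[6]; lo=6,mid=7 → [3,7,6,3,6,6,10,10,3,7,7,10]
v[mid]=10=10: mid=8
v[mid]=3<10: swap v[6],v[8]; lo=7,mid=9 → [3,7,6,3,6,6,3,10,10,7,7,10]
v[mid]=7<10: swap v[7],v[9]; lo=8,mid=10 → [3,7,6,3,6,6,3,7,10,10,7,10]
v[mid]=7<10: swap v[8],v[10]; lo=9,mid=11 → [3,7,6,3,6,6,3,7,7,10,10,10]
v[mid]=10=10: mid=12
end: lo=9, hi=11; v = [3,7,6,3,6,6,3,7,7,10,10,10]

[3,7,6,3,6,6,3,7,7,10,10,10]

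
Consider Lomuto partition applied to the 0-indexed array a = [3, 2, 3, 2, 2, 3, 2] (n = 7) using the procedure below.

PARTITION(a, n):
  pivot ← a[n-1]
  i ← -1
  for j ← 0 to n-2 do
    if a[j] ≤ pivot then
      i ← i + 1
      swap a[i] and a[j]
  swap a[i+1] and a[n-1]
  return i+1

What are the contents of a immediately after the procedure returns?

[2, 2, 2, 2, 3, 3, 3]

pivot=2, i=-1
j=0: 3>2, skip
j=1: 2≤2, i=0, swap(0,1) ⇒ [2, 3, 3, 2, 2, 3, 2]
j=2: 3>2, skip
j=3: 2≤2, i=1, swap(1,3) ⇒ [2, 2, 3, 3, 2, 3, 2]
j=4: 2≤2, i=2, swap(2,4) ⇒ [2, 2, 2, 3, 3, 3, 2]
j=5: 3>2, skip
swap(3,6) ⇒ [2, 2, 2, 2, 3, 3, 3]; return 3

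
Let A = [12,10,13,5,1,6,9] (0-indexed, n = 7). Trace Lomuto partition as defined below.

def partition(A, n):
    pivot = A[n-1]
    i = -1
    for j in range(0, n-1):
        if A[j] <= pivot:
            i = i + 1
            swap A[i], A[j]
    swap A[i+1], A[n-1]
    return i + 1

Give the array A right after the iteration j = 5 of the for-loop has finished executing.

pivot = A[6] = 9; i = -1
j=0: A[0]=12 > 9 → no swap
j=1: A[1]=10 > 9 → no swap
j=2: A[2]=13 > 9 → no swap
j=3: A[3]=5 ≤ 9 → i=0, swap A[0],A[3] → [5,10,13,12,1,6,9]
j=4: A[4]=1 ≤ 9 → i=1, swap A[1],A[4] → [5,1,13,12,10,6,9]
j=5: A[5]=6 ≤ 9 → i=2, swap A[2],A[5] → [5,1,6,12,10,13,9]
(after j=5) A = [5,1,6,12,10,13,9]

[5,1,6,12,10,13,9]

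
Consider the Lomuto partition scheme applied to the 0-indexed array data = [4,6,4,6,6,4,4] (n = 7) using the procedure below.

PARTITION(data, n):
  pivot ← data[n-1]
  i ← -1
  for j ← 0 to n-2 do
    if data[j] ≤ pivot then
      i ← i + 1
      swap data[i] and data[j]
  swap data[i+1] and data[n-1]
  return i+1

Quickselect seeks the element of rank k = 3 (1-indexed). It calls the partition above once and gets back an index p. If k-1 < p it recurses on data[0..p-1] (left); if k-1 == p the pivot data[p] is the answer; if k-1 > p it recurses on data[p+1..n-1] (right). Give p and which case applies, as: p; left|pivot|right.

3; left

pivot = data[6] = 4; i = -1
j=0: data[0]=4 ≤ 4 → i=0, swap data[0],data[0] (no change) → [4,6,4,6,6,4,4]
j=1: data[1]=6 > 4 → no swap
j=2: data[2]=4 ≤ 4 → i=1, swap data[1],data[2] → [4,4,6,6,6,4,4]
j=3: data[3]=6 > 4 → no swap
j=4: data[4]=6 > 4 → no swap
j=5: data[5]=4 ≤ 4 → i=2, swap data[2],data[5] → [4,4,4,6,6,6,4]
final swap data[3],data[6] → [4,4,4,4,6,6,6]; return 3
p = 3; k-1 = 2 < 3 ⇒ left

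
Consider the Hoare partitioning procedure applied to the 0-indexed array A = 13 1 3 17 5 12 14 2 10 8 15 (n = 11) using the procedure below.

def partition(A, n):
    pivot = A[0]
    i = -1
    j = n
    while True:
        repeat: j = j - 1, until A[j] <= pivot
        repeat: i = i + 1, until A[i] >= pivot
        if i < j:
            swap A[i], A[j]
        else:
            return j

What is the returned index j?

pivot = A[0] = 13; i = -1, j = 11
j→9 (A[9]=8≤13), i→0 (A[0]=13≥13); i<j, swap → 8 1 3 17 5 12 14 2 10 13 15
j→8 (A[8]=10≤13), i→3 (A[3]=17≥13); i<j, swap → 8 1 3 10 5 12 14 2 17 13 15
j→7 (A[7]=2≤13), i→6 (A[6]=14≥13); i<j, swap → 8 1 3 10 5 12 2 14 17 13 15
j→6, i→7; i≥j, return j=6. A = 8 1 3 10 5 12 2 14 17 13 15

6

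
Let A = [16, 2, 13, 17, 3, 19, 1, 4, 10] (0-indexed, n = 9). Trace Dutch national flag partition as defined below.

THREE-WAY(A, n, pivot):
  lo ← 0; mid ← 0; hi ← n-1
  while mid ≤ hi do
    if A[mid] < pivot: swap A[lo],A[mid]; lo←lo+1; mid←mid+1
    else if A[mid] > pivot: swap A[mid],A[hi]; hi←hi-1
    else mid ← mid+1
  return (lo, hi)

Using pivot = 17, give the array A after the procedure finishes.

pivot = 17; lo=0, mid=0, hi=8
A[mid]=16<17: swap A[0],A[0]; lo=1,mid=1 → [16, 2, 13, 17, 3, 19, 1, 4, 10]
A[mid]=2<17: swap A[1],A[1]; lo=2,mid=2 → [16, 2, 13, 17, 3, 19, 1, 4, 10]
A[mid]=13<17: swap A[2],A[2]; lo=3,mid=3 → [16, 2, 13, 17, 3, 19, 1, 4, 10]
A[mid]=17=17: mid=4
A[mid]=3<17: swap A[3],A[4]; lo=4,mid=5 → [16, 2, 13, 3, 17, 19, 1, 4, 10]
A[mid]=19>17: swap A[5],A[8]; hi=7 → [16, 2, 13, 3, 17, 10, 1, 4, 19]
A[mid]=10<17: swap A[4],A[5]; lo=5,mid=6 → [16, 2, 13, 3, 10, 17, 1, 4, 19]
A[mid]=1<17: swap A[5],A[6]; lo=6,mid=7 → [16, 2, 13, 3, 10, 1, 17, 4, 19]
A[mid]=4<17: swap A[6],A[7]; lo=7,mid=8 → [16, 2, 13, 3, 10, 1, 4, 17, 19]
end: lo=7, hi=7; A = [16, 2, 13, 3, 10, 1, 4, 17, 19]

[16, 2, 13, 3, 10, 1, 4, 17, 19]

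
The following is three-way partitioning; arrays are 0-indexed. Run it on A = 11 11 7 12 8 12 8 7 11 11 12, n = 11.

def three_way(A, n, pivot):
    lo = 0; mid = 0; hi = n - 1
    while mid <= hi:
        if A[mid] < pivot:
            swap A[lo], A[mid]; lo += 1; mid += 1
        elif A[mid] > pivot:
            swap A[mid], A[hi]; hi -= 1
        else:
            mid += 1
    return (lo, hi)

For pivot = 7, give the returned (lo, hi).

lo=0 mid=0 hi=10
11>7: swap(0,10), hi=9 ⇒ 12 11 7 12 8 12 8 7 11 11 11
12>7: swap(0,9), hi=8 ⇒ 11 11 7 12 8 12 8 7 11 12 11
11>7: swap(0,8), hi=7 ⇒ 11 11 7 12 8 12 8 7 11 12 11
11>7: swap(0,7), hi=6 ⇒ 7 11 7 12 8 12 8 11 11 12 11
7=7: mid=1
11>7: swap(1,6), hi=5 ⇒ 7 8 7 12 8 12 11 11 11 12 11
8>7: swap(1,5), hi=4 ⇒ 7 12 7 12 8 8 11 11 11 12 11
12>7: swap(1,4), hi=3 ⇒ 7 8 7 12 12 8 11 11 11 12 11
8>7: swap(1,3), hi=2 ⇒ 7 12 7 8 12 8 11 11 11 12 11
12>7: swap(1,2), hi=1 ⇒ 7 7 12 8 12 8 11 11 11 12 11
7=7: mid=2
done. lo=0 hi=1; A=7 7 12 8 12 8 11 11 11 12 11

(0, 1)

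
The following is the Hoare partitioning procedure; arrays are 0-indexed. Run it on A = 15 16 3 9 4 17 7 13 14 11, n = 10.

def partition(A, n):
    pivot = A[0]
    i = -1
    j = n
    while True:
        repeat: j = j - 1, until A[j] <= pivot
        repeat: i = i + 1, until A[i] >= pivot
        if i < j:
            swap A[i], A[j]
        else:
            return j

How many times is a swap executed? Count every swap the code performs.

3

pivot=15
j stops at 9 (11), i stops at 0 (15); swap ⇒ 11 16 3 9 4 17 7 13 14 15
j stops at 8 (14), i stops at 1 (16); swap ⇒ 11 14 3 9 4 17 7 13 16 15
j stops at 7 (13), i stops at 5 (17); swap ⇒ 11 14 3 9 4 13 7 17 16 15
j stops at 6, i stops at 7; i≥j ⇒ return 6. A=11 14 3 9 4 13 7 17 16 15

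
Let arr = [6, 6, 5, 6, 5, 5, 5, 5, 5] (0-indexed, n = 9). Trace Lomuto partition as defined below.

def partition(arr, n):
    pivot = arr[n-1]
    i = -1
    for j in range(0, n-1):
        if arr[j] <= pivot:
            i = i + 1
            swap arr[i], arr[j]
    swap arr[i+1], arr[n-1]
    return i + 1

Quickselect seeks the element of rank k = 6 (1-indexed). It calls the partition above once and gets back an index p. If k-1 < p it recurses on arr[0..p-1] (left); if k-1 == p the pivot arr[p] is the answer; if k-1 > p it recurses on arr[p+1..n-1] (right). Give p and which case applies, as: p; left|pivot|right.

5; pivot

pivot=5, i=-1
j=0: 6>5, skip
j=1: 6>5, skip
j=2: 5≤5, i=0, swap(0,2) ⇒ [5, 6, 6, 6, 5, 5, 5, 5, 5]
j=3: 6>5, skip
j=4: 5≤5, i=1, swap(1,4) ⇒ [5, 5, 6, 6, 6, 5, 5, 5, 5]
j=5: 5≤5, i=2, swap(2,5) ⇒ [5, 5, 5, 6, 6, 6, 5, 5, 5]
j=6: 5≤5, i=3, swap(3,6) ⇒ [5, 5, 5, 5, 6, 6, 6, 5, 5]
j=7: 5≤5, i=4, swap(4,7) ⇒ [5, 5, 5, 5, 5, 6, 6, 6, 5]
swap(5,8) ⇒ [5, 5, 5, 5, 5, 5, 6, 6, 6]; return 5
p = 5; k-1 = 5 == 5 ⇒ pivot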